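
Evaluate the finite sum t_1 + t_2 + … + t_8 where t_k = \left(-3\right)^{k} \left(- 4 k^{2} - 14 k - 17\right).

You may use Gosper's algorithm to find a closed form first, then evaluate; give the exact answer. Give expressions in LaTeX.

Step 1: r(k) = 3*(-4*k**2 - 22*k - 35)/(4*k**2 + 14*k + 17).
So A=-3 and B=1, with C=k**2 + 7*k/2 + 17/4.
Solve (-3)·f(k+1) − (1)·f(k) = k**2 + 7*k/2 + 17/4.
d = 2 from the (0,0,2) case.
Solve for f: f(k) = -(k**2 + 2*k + 2)/4 (degree 2 ≤ 2).
Get s_k = R·t_k = (-3)**k*(k**2 + 2*k + 2) with R(k) = B(k−1)f(k)/C(k) = -(k**2 + 2*k + 2)/(4*k**2 + 14*k + 17).
s_(k+1) − s_k = (-3)**k*(-4*k**2 - 14*k - 17) = t_k.
Telescoping: Σ = s_(9) − s_(1) = -1987983 − (-15) = -1987968.

Σ = -1987968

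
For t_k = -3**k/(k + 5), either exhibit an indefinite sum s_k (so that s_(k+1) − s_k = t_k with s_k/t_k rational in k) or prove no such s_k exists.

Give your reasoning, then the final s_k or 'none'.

r(k) = 3*(k + 5)/(k + 6) after simplifying.
Take A(k)=3*k + 15, B(k)=k + 6, C(k)=1.
Solve (3*k + 15)·f(k+1) − (k + 5)·f(k) = 1.
deg f ≤ -1 (via 1,1,0).
deg f ≤ -1 is impossible — no certificate.

not Gosper-summable; s_k does not exist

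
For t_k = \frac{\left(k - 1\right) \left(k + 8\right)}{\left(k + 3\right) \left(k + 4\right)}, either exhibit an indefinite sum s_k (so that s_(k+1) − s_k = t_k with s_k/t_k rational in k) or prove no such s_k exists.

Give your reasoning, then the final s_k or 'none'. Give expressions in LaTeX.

Ratio r(k) = k*(k + 3)*(k + 9)/((k - 1)*(k + 5)*(k + 8)).
So A=k + 3 and B=k + 5, with C=k**2 + 7*k - 8.
f must satisfy (k + 3)·f(k+1) − (k + 4)·f(k) = k**2 + 7*k - 8.
Degrees (1,1,2) ⇒ d ≤ 2.
A polynomial solution: f(k) = k*(3*k - 11)/3.
So s_k = (B(k−1)f/C)·t_k = (k*(k + 4)*(3*k - 11)/(3*(k - 1)*(k + 8)))·t_k = k*(3*k - 11)/(3*(k + 3)).
Verify: (k**2 + 7*k - 8)/(k**2 + 7*k + 12) matches t_k.

s_k = \frac{k \left(3 k - 11\right)}{3 \left(k + 3\right)}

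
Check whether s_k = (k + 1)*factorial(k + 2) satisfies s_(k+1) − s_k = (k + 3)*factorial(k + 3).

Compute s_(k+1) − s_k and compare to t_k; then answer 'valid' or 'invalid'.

Invalid: residual -2*(k + 2)*factorial(k + 2) ≠ 0.

s_(k+1) = (k + 2)*factorial(k + 3)
s_(k+1) − s_k = (k**2 + 4*k + 5)*factorial(k + 2)
(s_(k+1) − s_k) − t_k = -2*(k + 2)*factorial(k + 2)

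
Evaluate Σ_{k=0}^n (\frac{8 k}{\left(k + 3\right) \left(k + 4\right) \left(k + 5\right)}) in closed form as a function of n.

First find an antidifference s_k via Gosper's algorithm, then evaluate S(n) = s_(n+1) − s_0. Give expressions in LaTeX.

S(n) = \frac{n \left(n + 1\right)}{n^{2} + 9 n + 20}

t_(k+1)/t_k = (k + 1)*(k + 3)/(k*(k + 6)).
Factor: A=k + 3; B=k + 6; C=k.
Set up (k + 3)·f(k+1) − (k + 5)·f(k) − (k) = 0.
d = 2 from the (1,1,1) case.
Solving with deg f ≤ 2: f(k) = k*(k - 1)/8.
Get s_k = R·t_k = k*(k - 1)/((k + 3)*(k + 4)) with R(k) = B(k−1)f(k)/C(k) = (k - 1)*(k + 5)/8.
Check: Δs_k = 8*k/(k**3 + 12*k**2 + 47*k + 60). ✓
Σ_(k=0)^n t_k = s_(n+1) − s_(0) = (n*(n + 1)/(n**2 + 9*n + 20)) − (0), i.e. n*(n + 1)/(n**2 + 9*n + 20).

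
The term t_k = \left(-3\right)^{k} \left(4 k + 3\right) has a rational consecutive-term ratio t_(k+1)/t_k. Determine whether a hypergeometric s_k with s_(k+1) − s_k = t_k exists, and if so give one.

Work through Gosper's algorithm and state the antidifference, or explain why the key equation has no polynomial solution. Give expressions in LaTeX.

s_k = - \left(-3\right)^{k} k

r(k) = 3*(-4*k - 7)/(4*k + 3) after simplifying.
Gosper form: A/B · C(k+1)/C(k) with A=-3, B=1, C=k + 3/4.
Set up (-3)·f(k+1) − (1)·f(k) − (k + 3/4) = 0.
From deg A=0, deg B=0, deg C=1: d=1.
Solve for f: f(k) = -k/4 (degree 1 ≤ 1).
R(k) = B(k−1)·f(k)/C(k) = -k/(4*k + 3); s_k = R·t_k = -(-3)**k*k.
Check: Δs_k = (-3)**k*(4*k + 3). ✓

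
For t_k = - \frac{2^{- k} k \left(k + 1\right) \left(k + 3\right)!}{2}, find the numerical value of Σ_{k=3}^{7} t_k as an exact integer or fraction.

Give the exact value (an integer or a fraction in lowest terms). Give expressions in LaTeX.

Σ = -935460

Compute t_(k+1)/t_k: get k/2 + 3 + 4/k.
Gosper form: A/B · C(k+1)/C(k) with A=k/2 + 2, B=1, C=k**2 + k.
Key eq: (k/2 + 2)·f(k+1) = (1)·f(k) + (k**2 + k).
Bound: deg f ≤ 1.
Solving with deg f ≤ 1: f(k) = 2*(k - 2).
R(k) = B(k−1)·f(k)/C(k) = 2*(k - 2)/(k*(k + 1)); s_k = R·t_k = -(k - 2)*factorial(k + 3)/2**k.
s_(k+1) − s_k = -k*(k + 1)*factorial(k + 3)/(2*2**k) = t_k.
Evaluate s at k=8 and k=3: -935550 and -90; difference -935460.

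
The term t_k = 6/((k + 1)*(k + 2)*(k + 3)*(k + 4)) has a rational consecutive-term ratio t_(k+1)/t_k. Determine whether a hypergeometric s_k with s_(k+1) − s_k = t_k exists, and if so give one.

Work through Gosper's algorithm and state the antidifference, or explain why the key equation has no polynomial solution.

s_k = k*(k**2 + 6*k + 11)/(3*(k + 1)*(k + 2)*(k + 3))

Compute t_(k+1)/t_k: get (k + 1)/(k + 5).
Take A(k)=k + 1, B(k)=k + 5, C(k)=1.
Set up (k + 1)·f(k+1) − (k + 4)·f(k) − (1) = 0.
Degrees (1,1,0) ⇒ d ≤ 3.
Solve for f: f(k) = k*(k**2 + 6*k + 11)/18 (degree 3 ≤ 3).
R(k) = B(k−1)·f(k)/C(k) = k*(k + 4)*(k**2 + 6*k + 11)/18; s_k = R·t_k = k*(k**2 + 6*k + 11)/(3*(k + 1)*(k + 2)*(k + 3)).
Check: Δs_k = 6/(k**4 + 10*k**3 + 35*k**2 + 50*k + 24). ✓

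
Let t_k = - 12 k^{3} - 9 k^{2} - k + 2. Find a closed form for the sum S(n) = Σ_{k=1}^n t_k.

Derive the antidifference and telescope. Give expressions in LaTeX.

S(n) = n^{2} \left(- 3 n^{2} - 9 n - 8\right)

r(k) = (12*k**3 + 45*k**2 + 55*k + 20)/(12*k**3 + 9*k**2 + k - 2) after simplifying.
Factor: A=1; B=1; C=k**3 + 3*k**2/4 + k/12 - 1/6.
Need (1)·f(k+1) − (1)·f(k) = k**3 + 3*k**2/4 + k/12 - 1/6.
From deg A=0, deg B=0, deg C=3: d=4.
A polynomial solution: f(k) = k*(3*k**3 - 3*k**2 - k - 1)/12.
R(k) = B(k−1)·f(k)/C(k) = k*(3*k**3 - 3*k**2 - k - 1)/(12*k**3 + 9*k**2 + k - 2); s_k = R·t_k = k*(-3*k**3 + 3*k**2 + k + 1).
Check: Δs_k = -12*k**3 - 9*k**2 - k + 2. ✓
s_(n+1) = -3*n**4 - 9*n**3 - 8*n**2 + 2 and s_(1) = 2, so S(n) = n**2*(-3*n**2 - 9*n - 8).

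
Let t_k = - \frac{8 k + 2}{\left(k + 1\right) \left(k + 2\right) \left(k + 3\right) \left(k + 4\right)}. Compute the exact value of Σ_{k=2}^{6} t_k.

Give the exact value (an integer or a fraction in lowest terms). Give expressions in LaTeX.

Σ = -1/8

t_(k+1)/t_k = (k + 1)*(4*k + 5)/((k + 5)*(4*k + 1)).
Factor: A=k + 1; B=k + 5; C=k + 1/4.
Solve (k + 1)·f(k+1) − (k + 4)·f(k) = k + 1/4.
deg f ≤ 3 (via 1,1,1).
Solve for f: f(k) = k*(k**2 + 6*k - 1)/24 (degree 3 ≤ 3).
Then R = B(k−1)f/C = k*(k + 4)*(k**2 + 6*k - 1)/(6*(4*k + 1)), so s_k = R(k)·t_k = -k*(k**2 + 6*k - 1)/(3*(k + 1)*(k + 2)*(k + 3)).
Δs = 2*(-4*k - 1)/(k**4 + 10*k**3 + 35*k**2 + 50*k + 24), as required.
Σ_(k=2)^(6) t_k = s_(7) − s_(2) = -7/24 − (-1/6) = -1/8.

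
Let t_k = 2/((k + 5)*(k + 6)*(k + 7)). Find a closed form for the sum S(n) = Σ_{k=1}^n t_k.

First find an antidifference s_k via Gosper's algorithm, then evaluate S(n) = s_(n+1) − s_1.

S(n) = n*(n + 13)/(42*(n**2 + 13*n + 42))

Step 1: r(k) = (k + 5)/(k + 8).
Gosper form: A/B · C(k+1)/C(k) with A=k + 5, B=k + 8, C=1.
Set up (k + 5)·f(k+1) − (k + 7)·f(k) − (1) = 0.
d = 2 from the (1,1,0) case.
Match coefficients ⇒ f(k) = k*(k + 11)/60.
R(k) = B(k−1)·f(k)/C(k) = k*(k + 7)*(k + 11)/60; s_k = R·t_k = k*(k + 11)/(30*(k + 5)*(k + 6)).
s_(k+1) − s_k = 2/(k**3 + 18*k**2 + 107*k + 210) = t_k.
s_(n+1) = (n**2 + 13*n + 12)/(30*(n**2 + 13*n + 42)) and s_(1) = 1/105, so S(n) = n*(n + 13)/(42*(n**2 + 13*n + 42)).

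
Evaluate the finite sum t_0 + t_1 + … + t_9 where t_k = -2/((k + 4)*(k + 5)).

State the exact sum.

Σ = -5/14

Ratio r(k) = (k + 4)/(k + 6).
Gosper form: A/B · C(k+1)/C(k) with A=k + 4, B=k + 6, C=1.
f must satisfy (k + 4)·f(k+1) − (k + 5)·f(k) = 1.
Bound: deg f ≤ 1.
Solve for f: f(k) = k/4 (degree 1 ≤ 1).
So s_k = (B(k−1)f/C)·t_k = (k*(k + 5)/4)·t_k = -k/(2*k + 8).
Verify: -2/(k**2 + 9*k + 20) matches t_k.
Sum = s_(10) − s_(0); s_(10) = -5/14, s_(0) = 0 ⇒ -5/14.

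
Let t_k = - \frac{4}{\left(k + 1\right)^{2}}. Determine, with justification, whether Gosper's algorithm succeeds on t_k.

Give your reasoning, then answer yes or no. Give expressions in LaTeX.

No; the coefficient equations for f are inconsistent.

Ratio r(k) = (k + 1)**2/(k + 2)**2.
Normal form (A,B,C) = (k**2 + 2*k + 1, k**2 + 4*k + 4, 1).
Set up (k**2 + 2*k + 1)·f(k+1) − (k**2 + 2*k + 1)·f(k) − (1) = 0.
Bound: deg f ≤ 0.
f = c0 ⇒ A·f(k+1) − B(k−1)·f(k) − C = -1. The system {-1 = 0} is inconsistent; no antidifference.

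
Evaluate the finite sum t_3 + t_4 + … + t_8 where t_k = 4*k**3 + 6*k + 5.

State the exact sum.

Σ = 5376

The ratio is (6*k + 4*(k + 1)**3 + 11)/(4*k**3 + 6*k + 5).
Gosper form: A/B · C(k+1)/C(k) with A=1, B=1, C=k**3 + 3*k/2 + 5/4.
Solve (1)·f(k+1) − (1)·f(k) = k**3 + 3*k/2 + 5/4.
Degrees (0,0,3) ⇒ d ≤ 4.
Match coefficients ⇒ f(k) = k*(k**3 - 2*k**2 + 4*k + 2)/4.
Certificate R = B(k−1)f/C = k*(k**3 - 2*k**2 + 4*k + 2)/(4*k**3 + 6*k + 5) gives s_k = k*(k**3 - 2*k**2 + 4*k + 2).
s_(k+1) − s_k = 4*k**3 + 6*k + 5 = t_k.
Evaluate s at k=9 and k=3: 5445 and 69; difference 5376.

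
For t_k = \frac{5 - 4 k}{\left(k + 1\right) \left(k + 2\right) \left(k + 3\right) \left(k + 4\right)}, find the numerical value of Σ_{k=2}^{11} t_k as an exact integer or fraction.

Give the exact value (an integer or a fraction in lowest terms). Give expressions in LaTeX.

Σ = -227/5460

Ratio r(k) = (k + 1)*(4*k - 1)/((k + 5)*(4*k - 5)).
Normal form (A,B,C) = (k + 1, k + 5, k - 5/4).
Need (k + 1)·f(k+1) − (k + 4)·f(k) = k - 5/4.
Bound: deg f ≤ 3.
Solving with deg f ≤ 3: f(k) = -k*(k**2 + 6*k + 23)/24.
R(k) = B(k−1)·f(k)/C(k) = -k*(k + 4)*(k**2 + 6*k + 23)/(6*(4*k - 5)); s_k = R·t_k = k*(k**2 + 6*k + 23)/(6*(k + 1)*(k + 2)*(k + 3)).
s_(k+1) − s_k = (5 - 4*k)/(k**4 + 10*k**3 + 35*k**2 + 50*k + 24) = t_k.
Evaluate s at k=12 and k=2: 239/1365 and 13/60; difference -227/5460.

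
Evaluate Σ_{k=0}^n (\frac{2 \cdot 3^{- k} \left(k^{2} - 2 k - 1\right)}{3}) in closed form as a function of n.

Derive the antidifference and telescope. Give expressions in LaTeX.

S(n) = 3^{- n - 1} \left(- 3^{n + 1} - n^{2} - n + 1\right)

r(k) = (k**2 - 2)/(3*(k**2 - 2*k - 1)) after simplifying.
Gosper form: A/B · C(k+1)/C(k) with A=1/3, B=1, C=k**2 - 2*k - 1.
Solve (1/3)·f(k+1) − (1)·f(k) = k**2 - 2*k - 1.
Degrees (0,0,2) ⇒ d ≤ 2.
Coefficient equations give f(k) = -3*(k**2 - k - 1)/2.
Then R = B(k−1)f/C = -3*(k**2 - k - 1)/(2*(k**2 - 2*k - 1)), so s_k = R(k)·t_k = (-k**2 + k + 1)/3**k.
Check: Δs_k = 2*(k**2 - 2*k - 1)/(3*3**k). ✓
Evaluate: s_(n+1) = 3**(-n - 1)*(-n**2 - n + 1); subtract s_(0) = 1 ⇒ S(n) = 3**(-n - 1)*(-3**(n + 1) - n**2 - n + 1).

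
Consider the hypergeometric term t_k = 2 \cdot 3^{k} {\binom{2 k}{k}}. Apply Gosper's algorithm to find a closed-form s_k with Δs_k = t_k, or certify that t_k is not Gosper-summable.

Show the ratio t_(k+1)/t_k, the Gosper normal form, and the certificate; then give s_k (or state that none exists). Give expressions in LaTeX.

The ratio is 6*(2*k + 1)/(k + 1).
Gosper form: A/B · C(k+1)/C(k) with A=12*k + 6, B=k + 1, C=1.
Set up (12*k + 6)·f(k+1) − (k)·f(k) − (1) = 0.
deg f ≤ -1 (via 1,1,0).
deg f ≤ -1 is impossible — no certificate.

not Gosper-summable; s_k does not exist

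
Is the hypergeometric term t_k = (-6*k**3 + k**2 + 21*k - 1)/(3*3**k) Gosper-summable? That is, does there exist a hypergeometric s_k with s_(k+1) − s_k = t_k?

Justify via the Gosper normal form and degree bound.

Yes. s_k = (3*k**3 + 4*k**2 - 2*k + 3)/3**k.

The ratio is (6*k**3 + 17*k**2 - 5*k - 15)/(3*(6*k**3 - k**2 - 21*k + 1)).
Normal form (A,B,C) = (1/3, 1, k**3 - k**2/6 - 7*k/2 + 1/6).
Solve (1/3)·f(k+1) − (1)·f(k) = k**3 - k**2/6 - 7*k/2 + 1/6.
Degrees (0,0,3) ⇒ d ≤ 3.
Solving with deg f ≤ 3: f(k) = -(3*k**3 + 4*k**2 - 2*k + 3)/2.
R(k) = B(k−1)·f(k)/C(k) = -3*(3*k**3 + 4*k**2 - 2*k + 3)/(6*k**3 - k**2 - 21*k + 1); s_k = R·t_k = (3*k**3 + 4*k**2 - 2*k + 3)/3**k.
Δs = (-6*k**3 + k**2 + 21*k - 1)/(3*3**k), as required.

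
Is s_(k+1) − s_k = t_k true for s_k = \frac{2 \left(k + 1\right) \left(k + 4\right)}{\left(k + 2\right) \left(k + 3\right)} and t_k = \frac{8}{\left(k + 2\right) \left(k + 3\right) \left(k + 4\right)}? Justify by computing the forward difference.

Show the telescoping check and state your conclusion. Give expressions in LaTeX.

s_(k+1) = 2*(k + 2)*(k + 5)/((k + 3)*(k + 4))
s_(k+1) − s_k = 8/(k**3 + 9*k**2 + 26*k + 24)
(s_(k+1) − s_k) − t_k = 0

valid; difference matches t_k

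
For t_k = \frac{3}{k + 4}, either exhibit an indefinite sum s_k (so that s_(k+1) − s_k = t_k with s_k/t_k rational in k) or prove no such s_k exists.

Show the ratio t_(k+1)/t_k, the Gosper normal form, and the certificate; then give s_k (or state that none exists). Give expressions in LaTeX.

not Gosper-summable; s_k does not exist

Compute t_(k+1)/t_k: get (k + 4)/(k + 5).
A = k + 4, B = k + 5, C = 1.
f must satisfy (k + 4)·f(k+1) − (k + 4)·f(k) = 1.
From deg A=1, deg B=1, deg C=0: d=0.
Write f(k) = c0. Then LHS − RHS = -1, requiring -1 = 0: contradictory. No certificate.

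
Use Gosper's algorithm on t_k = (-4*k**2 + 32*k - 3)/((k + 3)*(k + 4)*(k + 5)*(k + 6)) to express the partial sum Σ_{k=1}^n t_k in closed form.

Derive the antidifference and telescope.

S(n) = n*(-n**2 + 81*n + 70)/(24*(n**3 + 15*n**2 + 74*n + 120))

Step 1: r(k) = -(k + 3)*(32*k - 4*(k + 1)**2 + 29)/((k + 7)*(4*k**2 - 32*k + 3)).
A = k + 3, B = k + 7, C = k**2 - 8*k + 3/4.
f must satisfy (k + 3)·f(k+1) − (k + 6)·f(k) = k**2 - 8*k + 3/4.
d = 3 from the (1,1,2) case.
Match coefficients ⇒ f(k) = k*(k**2 - 68*k + 87)/80.
Then R = B(k−1)f/C = k*(k + 6)*(k**2 - 68*k + 87)/(20*(4*k**2 - 32*k + 3)), so s_k = R(k)·t_k = k*(-k**2 + 68*k - 87)/(20*(k + 3)*(k + 4)*(k + 5)).
Verify: (-4*k**2 + 32*k - 3)/(k**4 + 18*k**3 + 119*k**2 + 342*k + 360) matches t_k.
Evaluate: s_(n+1) = (-n**3 + 65*n**2 + 46*n - 20)/(20*(n**3 + 15*n**2 + 74*n + 120)); subtract s_(1) = -1/120 ⇒ S(n) = n*(-n**2 + 81*n + 70)/(24*(n**3 + 15*n**2 + 74*n + 120)).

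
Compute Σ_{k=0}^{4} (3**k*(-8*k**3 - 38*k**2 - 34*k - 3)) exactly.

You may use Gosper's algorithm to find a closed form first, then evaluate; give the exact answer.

Σ = -122715

The ratio is 3*(8*k**3 + 62*k**2 + 134*k + 83)/(8*k**3 + 38*k**2 + 34*k + 3).
Take A(k)=3, B(k)=1, C(k)=k**3 + 19*k**2/4 + 17*k/4 + 3/8.
f must satisfy (3)·f(k+1) − (1)·f(k) = k**3 + 19*k**2/4 + 17*k/4 + 3/8.
Bound: deg f ≤ 3.
Match coefficients ⇒ f(k) = k*(4*k**2 + k - 4)/8.
Certificate R = B(k−1)f/C = k*(4*k**2 + k - 4)/(8*k**3 + 38*k**2 + 34*k + 3) gives s_k = 3**k*k*(-4*k**2 - k + 4).
s_(k+1) − s_k = 3**k*(-8*k**3 - 38*k**2 - 34*k - 3) = t_k.
Evaluate s at k=5 and k=0: -122715 and 0; difference -122715.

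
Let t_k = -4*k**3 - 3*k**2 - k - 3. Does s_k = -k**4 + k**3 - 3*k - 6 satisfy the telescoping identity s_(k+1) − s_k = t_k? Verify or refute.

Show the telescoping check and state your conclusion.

s_(k+1) = -3*k - (k + 1)**4 + (k + 1)**3 - 9
s_(k+1) − s_k = -4*k**3 - 3*k**2 - k - 3
(s_(k+1) − s_k) − t_k = 0

valid (s_(k+1) − s_k reduces to t_k)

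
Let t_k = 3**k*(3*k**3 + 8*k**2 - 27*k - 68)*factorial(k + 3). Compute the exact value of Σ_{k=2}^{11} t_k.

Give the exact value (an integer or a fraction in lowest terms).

r(k) = 3*(3*k**4 + 29*k**3 + 66*k**2 - 92*k - 336)/(3*k**3 + 8*k**2 - 27*k - 68) after simplifying.
Take A(k)=3*k + 12, B(k)=1, C(k)=k**3 + 8*k**2/3 - 9*k - 68/3.
Set up (3*k + 12)·f(k+1) − (1)·f(k) − (k**3 + 8*k**2/3 - 9*k - 68/3) = 0.
Bound: deg f ≤ 2.
Match coefficients ⇒ f(k) = (k - 4)*(k + 1)/3.
So s_k = (B(k−1)f/C)·t_k = ((k - 4)*(k + 1)/(3*k**3 + 8*k**2 - 27*k - 68))·t_k = 3**k*(k - 4)*(k + 1)*factorial(k + 3).
Verify: 3**k*(3*k**3 + 8*k**2 - 27*k - 68)*factorial(k + 3) matches t_k.
Evaluate s at k=12 and k=2: 72274984475645952000 and -6480; difference 72274984475645958480.

Σ = 72274984475645958480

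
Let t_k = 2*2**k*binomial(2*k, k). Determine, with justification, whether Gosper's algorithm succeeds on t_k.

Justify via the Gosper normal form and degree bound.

t_(k+1)/t_k = 4*(2*k + 1)/(k + 1).
Factor: A=8*k + 4; B=k + 1; C=1.
f must satisfy (8*k + 4)·f(k+1) − (k)·f(k) = 1.
Bound: deg f ≤ -1.
Bound -1 < 0, so the key equation has no polynomial solution.

No — t_k has no hypergeometric antidifference.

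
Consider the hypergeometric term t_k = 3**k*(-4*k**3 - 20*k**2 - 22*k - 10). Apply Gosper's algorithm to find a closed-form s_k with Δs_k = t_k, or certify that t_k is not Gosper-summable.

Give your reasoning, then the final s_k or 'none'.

s_k = 3**k*(-2*k**3 - k**2 + k - 2)

The ratio is 3*(2*k**3 + 16*k**2 + 37*k + 28)/(2*k**3 + 10*k**2 + 11*k + 5).
Normal form (A,B,C) = (3, 1, k**3 + 5*k**2 + 11*k/2 + 5/2).
Solve (3)·f(k+1) − (1)·f(k) = k**3 + 5*k**2 + 11*k/2 + 5/2.
Bound: deg f ≤ 3.
Match coefficients ⇒ f(k) = (2*k**3 + k**2 - k + 2)/4.
Then R = B(k−1)f/C = (2*k**3 + k**2 - k + 2)/(2*(2*k**3 + 10*k**2 + 11*k + 5)), so s_k = R(k)·t_k = 3**k*(-2*k**3 - k**2 + k - 2).
s_(k+1) − s_k = 3**k*(-4*k**3 - 20*k**2 - 22*k - 10) = t_k.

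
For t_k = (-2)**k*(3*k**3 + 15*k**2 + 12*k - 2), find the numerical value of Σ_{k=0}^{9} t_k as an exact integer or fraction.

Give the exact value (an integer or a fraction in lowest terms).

t_(k+1)/t_k = 2*(-3*k**3 - 24*k**2 - 51*k - 28)/(3*k**3 + 15*k**2 + 12*k - 2).
Factor: A=-2; B=1; C=k**3 + 5*k**2 + 4*k - 2/3.
Key eq: (-2)·f(k+1) = (1)·f(k) + (k**3 + 5*k**2 + 4*k - 2/3).
deg f ≤ 3 (via 0,0,3).
Solving with deg f ≤ 3: f(k) = -(k - 1)*(k**2 + 4*k + 2)/3.
Get s_k = R·t_k = (-2)**k*(-k**3 - 3*k**2 + 2*k + 2) with R(k) = B(k−1)f(k)/C(k) = -(k - 1)*(k**2 + 4*k + 2)/(3*k**3 + 15*k**2 + 12*k - 2).
s_(k+1) − s_k = (-2)**k*(3*k**3 + 15*k**2 + 12*k - 2) = t_k.
Σ_(k=0)^(9) t_k = s_(10) − s_(0) = -1308672 − (2) = -1308674.

Σ = -1308674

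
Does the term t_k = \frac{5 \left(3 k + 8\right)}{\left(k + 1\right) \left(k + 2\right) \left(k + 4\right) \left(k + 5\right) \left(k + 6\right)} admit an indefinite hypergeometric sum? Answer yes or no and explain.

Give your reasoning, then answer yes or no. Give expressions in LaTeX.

Yes. s_k = \frac{k \left(k^{2} + 10 k + 29\right)}{4 \left(k^{3} + 10 k^{2} + 29 k + 20\right)}.

Step 1: r(k) = (k + 1)*(k + 4)*(3*k + 11)/((k + 3)*(k + 7)*(3*k + 8)).
A = k + 1, B = k + 7, C = k**2 + 17*k/3 + 8.
Set up (k + 1)·f(k+1) − (k + 6)·f(k) − (k**2 + 17*k/3 + 8) = 0.
deg f ≤ 5 (via 1,1,2).
Coefficient equations give f(k) = k*(k + 2)*(k + 3)*(k**2 + 10*k + 29)/60.
Then R = B(k−1)f/C = k*(k + 2)*(k + 6)*(k**2 + 10*k + 29)/(20*(3*k + 8)), so s_k = R(k)·t_k = k*(k**2 + 10*k + 29)/(4*(k**3 + 10*k**2 + 29*k + 20)).
Verify: 5*(3*k + 8)/(k**5 + 18*k**4 + 121*k**3 + 372*k**2 + 508*k + 240) matches t_k.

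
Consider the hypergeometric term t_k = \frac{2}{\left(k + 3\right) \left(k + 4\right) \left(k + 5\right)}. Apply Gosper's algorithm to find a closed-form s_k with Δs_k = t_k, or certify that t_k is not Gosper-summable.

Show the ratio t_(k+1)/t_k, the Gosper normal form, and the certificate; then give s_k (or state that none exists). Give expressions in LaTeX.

s_k = \frac{k \left(k + 7\right)}{12 \left(k + 3\right) \left(k + 4\right)}

The ratio is (k + 3)/(k + 6).
Gosper form: A/B · C(k+1)/C(k) with A=k + 3, B=k + 6, C=1.
f must satisfy (k + 3)·f(k+1) − (k + 5)·f(k) = 1.
From deg A=1, deg B=1, deg C=0: d=2.
Coefficient equations give f(k) = k*(k + 7)/24.
So s_k = (B(k−1)f/C)·t_k = (k*(k + 5)*(k + 7)/24)·t_k = k*(k + 7)/(12*(k + 3)*(k + 4)).
s_(k+1) − s_k = 2/(k**3 + 12*k**2 + 47*k + 60) = t_k.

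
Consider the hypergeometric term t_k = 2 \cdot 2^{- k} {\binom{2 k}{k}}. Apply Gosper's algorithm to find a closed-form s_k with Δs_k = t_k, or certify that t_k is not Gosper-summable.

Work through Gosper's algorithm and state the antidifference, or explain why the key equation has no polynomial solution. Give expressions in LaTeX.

Compute t_(k+1)/t_k: get (2*k + 1)/(k + 1).
Factor: A=2*k + 1; B=k + 1; C=1.
Need (2*k + 1)·f(k+1) − (k)·f(k) = 1.
Degrees (1,1,0) ⇒ d ≤ -1.
deg f ≤ -1 is impossible — no certificate.

none — t_k is not Gosper-summable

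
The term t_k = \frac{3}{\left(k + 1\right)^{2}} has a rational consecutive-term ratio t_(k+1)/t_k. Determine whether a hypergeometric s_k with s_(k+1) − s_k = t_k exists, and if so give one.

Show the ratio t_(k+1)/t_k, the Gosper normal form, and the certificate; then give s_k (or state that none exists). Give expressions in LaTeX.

none — t_k is not Gosper-summable

The ratio is (k + 1)**2/(k + 2)**2.
Factor: A=k**2 + 2*k + 1; B=k**2 + 4*k + 4; C=1.
f must satisfy (k**2 + 2*k + 1)·f(k+1) − (k**2 + 2*k + 1)·f(k) = 1.
deg f ≤ 0 (via 2,2,0).
Write f(k) = c0. Then LHS − RHS = -1, requiring -1 = 0: contradictory. No certificate.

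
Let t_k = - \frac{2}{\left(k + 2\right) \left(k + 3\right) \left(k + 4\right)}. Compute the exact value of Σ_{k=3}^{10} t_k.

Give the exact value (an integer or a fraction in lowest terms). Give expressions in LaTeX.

Step 1: r(k) = (k + 2)/(k + 5).
So A=k + 2 and B=k + 5, with C=1.
Set up (k + 2)·f(k+1) − (k + 4)·f(k) − (1) = 0.
From deg A=1, deg B=1, deg C=0: d=2.
Solve for f: f(k) = k*(k + 5)/12 (degree 2 ≤ 2).
Certificate R = B(k−1)f/C = k*(k + 4)*(k + 5)/12 gives s_k = k*(-k - 5)/(6*(k + 2)*(k + 3)).
Verify: -2/(k**3 + 9*k**2 + 26*k + 24) matches t_k.
Σ_(k=3)^(10) t_k = s_(11) − s_(3) = -44/273 − (-2/15) = -38/1365.

Σ = -38/1365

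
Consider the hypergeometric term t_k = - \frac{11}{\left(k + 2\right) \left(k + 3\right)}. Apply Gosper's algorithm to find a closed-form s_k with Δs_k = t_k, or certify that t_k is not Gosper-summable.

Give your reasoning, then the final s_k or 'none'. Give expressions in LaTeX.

s_k = - \frac{11 k}{2 k + 4}

t_(k+1)/t_k = (k + 2)/(k + 4).
Gosper form: A/B · C(k+1)/C(k) with A=k + 2, B=k + 4, C=1.
Need (k + 2)·f(k+1) − (k + 3)·f(k) = 1.
d = 1 from the (1,1,0) case.
Solve for f: f(k) = k/2 (degree 1 ≤ 1).
Certificate R = B(k−1)f/C = k*(k + 3)/2 gives s_k = -11*k/(2*k + 4).
s_(k+1) − s_k = -11/(k**2 + 5*k + 6) = t_k.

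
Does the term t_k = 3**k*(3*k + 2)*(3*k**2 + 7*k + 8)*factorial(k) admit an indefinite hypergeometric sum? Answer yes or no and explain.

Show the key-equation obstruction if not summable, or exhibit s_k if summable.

Yes. s_k = 3**k*(3*k**2 + k + 2)*factorial(k).

t_(k+1)/t_k = 3*(9*k**4 + 63*k**3 + 173*k**2 + 209*k + 90)/(9*k**3 + 27*k**2 + 38*k + 16).
Take A(k)=3*k + 3, B(k)=1, C(k)=k**3 + 3*k**2 + 38*k/9 + 16/9.
Key eq: (3*k + 3)·f(k+1) = (1)·f(k) + (k**3 + 3*k**2 + 38*k/9 + 16/9).
From deg A=1, deg B=0, deg C=3: d=2.
Solving with deg f ≤ 2: f(k) = (3*k**2 + k + 2)/9.
R(k) = B(k−1)·f(k)/C(k) = (3*k**2 + k + 2)/((3*k + 2)*(3*k**2 + 7*k + 8)); s_k = R·t_k = 3**k*(3*k**2 + k + 2)*factorial(k).
Check: Δs_k = 3**k*(3*k + 2)*(3*k**2 + 7*k + 8)*factorial(k). ✓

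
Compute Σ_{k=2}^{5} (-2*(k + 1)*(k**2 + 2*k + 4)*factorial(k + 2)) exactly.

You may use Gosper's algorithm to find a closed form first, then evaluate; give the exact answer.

t_(k+1)/t_k = (k + 2)*(k + 3)*(2*k + (k + 1)**2 + 6)/((k + 1)*(k**2 + 2*k + 4)).
Factor: A=k + 3; B=1; C=k**3 + 3*k**2 + 6*k + 4.
Need (k + 3)·f(k+1) − (1)·f(k) = k**3 + 3*k**2 + 6*k + 4.
From deg A=1, deg B=0, deg C=3: d=2.
Solving with deg f ≤ 2: f(k) = k**2 - k + 2.
Certificate R = B(k−1)f/C = (k**2 - k + 2)/((k + 1)*(k**2 + 2*k + 4)) gives s_k = -2*(k**2 - k + 2)*factorial(k + 2).
Check: Δs_k = -2*(k + 1)*(k**2 + 2*k + 4)*factorial(k + 2). ✓
Telescoping: Σ = s_(6) − s_(2) = -2580480 − (-192) = -2580288.

Σ = -2580288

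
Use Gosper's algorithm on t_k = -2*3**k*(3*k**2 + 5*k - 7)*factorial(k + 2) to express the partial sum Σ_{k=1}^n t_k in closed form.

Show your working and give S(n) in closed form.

Ratio r(k) = 3*(3*k**3 + 20*k**2 + 34*k + 3)/(3*k**2 + 5*k - 7).
A = 3*k + 9, B = 1, C = k**2 + 5*k/3 - 7/3.
Key eq: (3*k + 9)·f(k+1) = (1)·f(k) + (k**2 + 5*k/3 - 7/3).
Bound: deg f ≤ 1.
Solve for f: f(k) = (k - 2)/3 (degree 1 ≤ 1).
Certificate R = B(k−1)f/C = (k - 2)/(3*k**2 + 5*k - 7) gives s_k = -2*3**k*(k - 2)*factorial(k + 2).
s_(k+1) − s_k = -2*3**k*(3*k**2 + 5*k - 7)*factorial(k + 2) = t_k.
s_(n+1) = -6*3**n*(n - 1)*factorial(n + 3) and s_(1) = 36, so S(n) = -6*3**n*n*factorial(n + 3) + 6*3**n*factorial(n + 3) - 36.

S(n) = -6*3**n*n*factorial(n + 3) + 6*3**n*factorial(n + 3) - 36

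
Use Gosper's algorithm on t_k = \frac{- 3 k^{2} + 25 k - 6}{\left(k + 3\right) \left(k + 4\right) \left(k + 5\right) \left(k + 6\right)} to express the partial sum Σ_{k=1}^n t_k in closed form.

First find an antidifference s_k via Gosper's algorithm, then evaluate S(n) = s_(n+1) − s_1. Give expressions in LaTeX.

Compute t_(k+1)/t_k: get -(k + 3)*(25*k - 3*(k + 1)**2 + 19)/((k + 7)*(3*k**2 - 25*k + 6)).
Factor: A=k + 3; B=k + 7; C=k**2 - 25*k/3 + 2.
f must satisfy (k + 3)·f(k+1) − (k + 6)·f(k) = k**2 - 25*k/3 + 2.
Degrees (1,1,2) ⇒ d ≤ 3.
Match coefficients ⇒ f(k) = k*(k**2 - 48*k + 87)/60.
Certificate R = B(k−1)f/C = k*(k + 6)*(k**2 - 48*k + 87)/(20*(3*k**2 - 25*k + 6)) gives s_k = k*(-k**2 + 48*k - 87)/(20*(k + 3)*(k + 4)*(k + 5)).
s_(k+1) − s_k = (-3*k**2 + 25*k - 6)/(k**4 + 18*k**3 + 119*k**2 + 342*k + 360) = t_k.
Evaluate: s_(n+1) = (-n**3 + 45*n**2 + 6*n - 40)/(20*(n**3 + 15*n**2 + 74*n + 120)); subtract s_(1) = -1/60 ⇒ S(n) = n*(-n**2 + 75*n + 46)/(30*(n**3 + 15*n**2 + 74*n + 120)).

S(n) = \frac{n \left(- n^{2} + 75 n + 46\right)}{30 \left(n^{3} + 15 n^{2} + 74 n + 120\right)}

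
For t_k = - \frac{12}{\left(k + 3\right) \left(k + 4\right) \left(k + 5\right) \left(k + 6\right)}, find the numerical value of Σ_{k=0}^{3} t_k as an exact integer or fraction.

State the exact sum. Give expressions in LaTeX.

Σ = -37/630

r(k) = (k + 3)/(k + 7) after simplifying.
Normal form (A,B,C) = (k + 3, k + 7, 1).
Key eq: (k + 3)·f(k+1) = (k + 6)·f(k) + (1).
Degrees (1,1,0) ⇒ d ≤ 3.
Match coefficients ⇒ f(k) = k*(k**2 + 12*k + 47)/180.
Then R = B(k−1)f/C = k*(k + 6)*(k**2 + 12*k + 47)/180, so s_k = R(k)·t_k = k*(-k**2 - 12*k - 47)/(15*(k + 3)*(k + 4)*(k + 5)).
Check: Δs_k = -12/(k**4 + 18*k**3 + 119*k**2 + 342*k + 360). ✓
Evaluate s at k=4 and k=0: -37/630 and 0; difference -37/630.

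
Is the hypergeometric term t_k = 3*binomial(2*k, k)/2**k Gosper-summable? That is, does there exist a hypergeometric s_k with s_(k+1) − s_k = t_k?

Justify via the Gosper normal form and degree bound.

Ratio r(k) = (2*k + 1)/(k + 1).
Factor: A=2*k + 1; B=k + 1; C=1.
Need (2*k + 1)·f(k+1) − (k)·f(k) = 1.
d = -1 from the (1,1,0) case.
Bound -1 < 0, so the key equation has no polynomial solution.

No. Not Gosper-summable.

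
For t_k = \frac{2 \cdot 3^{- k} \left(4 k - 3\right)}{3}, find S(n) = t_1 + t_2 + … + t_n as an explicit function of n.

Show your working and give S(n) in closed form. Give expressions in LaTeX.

The ratio is (4*k + 1)/(3*(4*k - 3)).
So A=1/3 and B=1, with C=k - 3/4.
Solve (1/3)·f(k+1) − (1)·f(k) = k - 3/4.
From deg A=0, deg B=0, deg C=1: d=1.
Solving with deg f ≤ 1: f(k) = -3*(4*k - 1)/8.
Then R = B(k−1)f/C = -3*(4*k - 1)/(2*(4*k - 3)), so s_k = R(k)·t_k = (1 - 4*k)/3**k.
s_(k+1) − s_k = 2*(4*k - 3)/(3*3**k) = t_k.
s_(n+1) = 3**(-n - 1)*(-4*n - 3) and s_(1) = -1, so S(n) = 3**(-n - 1)*(3**(n + 1) - 4*n - 3).

S(n) = 3^{- n - 1} \left(3^{n + 1} - 4 n - 3\right)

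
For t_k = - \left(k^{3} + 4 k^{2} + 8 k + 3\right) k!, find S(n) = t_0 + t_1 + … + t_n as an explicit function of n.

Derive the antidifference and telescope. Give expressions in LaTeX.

S(n) = - n^{3} n! - 5 n^{2} n! - 10 n n! - 6 n! + 3

t_(k+1)/t_k = (k**4 + 8*k**3 + 26*k**2 + 35*k + 16)/(k**3 + 4*k**2 + 8*k + 3).
A = k + 1, B = 1, C = k**3 + 4*k**2 + 8*k + 3.
Solve (k + 1)·f(k+1) − (1)·f(k) = k**3 + 4*k**2 + 8*k + 3.
Bound: deg f ≤ 2.
Coefficient equations give f(k) = k**2 + 2*k + 3.
Certificate R = B(k−1)f/C = (k**2 + 2*k + 3)/(k**3 + 4*k**2 + 8*k + 3) gives s_k = -(k**2 + 2*k + 3)*factorial(k).
Δs = -(k**3 + 4*k**2 + 8*k + 3)*factorial(k), as required.
s_(n+1) = -(n**2 + 4*n + 6)*factorial(n + 1) and s_(0) = -3, so S(n) = -n**3*factorial(n) - 5*n**2*factorial(n) - 10*n*factorial(n) - 6*factorial(n) + 3.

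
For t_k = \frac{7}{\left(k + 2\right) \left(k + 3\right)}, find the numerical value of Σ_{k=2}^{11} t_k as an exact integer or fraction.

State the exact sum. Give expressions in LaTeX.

Σ = 5/4

Ratio r(k) = (k + 2)/(k + 4).
Normal form (A,B,C) = (k + 2, k + 4, 1).
f must satisfy (k + 2)·f(k+1) − (k + 3)·f(k) = 1.
deg f ≤ 1 (via 1,1,0).
Match coefficients ⇒ f(k) = k/2.
Certificate R = B(k−1)f/C = k*(k + 3)/2 gives s_k = 7*k/(2*(k + 2)).
Check: Δs_k = 7/(k**2 + 5*k + 6). ✓
Telescoping: Σ = s_(12) − s_(2) = 3 − (7/4) = 5/4.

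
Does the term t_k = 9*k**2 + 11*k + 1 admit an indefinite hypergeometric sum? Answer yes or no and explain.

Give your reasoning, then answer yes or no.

Yes. s_k = k*(3*k**2 + k - 3).

Step 1: r(k) = (9*k**2 + 29*k + 21)/(9*k**2 + 11*k + 1).
Take A(k)=1, B(k)=1, C(k)=k**2 + 11*k/9 + 1/9.
Key eq: (1)·f(k+1) = (1)·f(k) + (k**2 + 11*k/9 + 1/9).
Bound: deg f ≤ 3.
Match coefficients ⇒ f(k) = k*(3*k**2 + k - 3)/9.
Get s_k = R·t_k = k*(3*k**2 + k - 3) with R(k) = B(k−1)f(k)/C(k) = k*(3*k**2 + k - 3)/(9*k**2 + 11*k + 1).
Verify: 9*k**2 + 11*k + 1 matches t_k.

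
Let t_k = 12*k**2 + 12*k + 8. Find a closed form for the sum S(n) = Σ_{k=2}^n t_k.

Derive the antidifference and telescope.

Ratio r(k) = (3*k**2 + 9*k + 8)/(3*k**2 + 3*k + 2).
Take A(k)=1, B(k)=1, C(k)=k**2 + k + 2/3.
Solve (1)·f(k+1) − (1)·f(k) = k**2 + k + 2/3.
Degrees (0,0,2) ⇒ d ≤ 3.
Solve for f: f(k) = k*(k**2 + 1)/3 (degree 3 ≤ 3).
So s_k = (B(k−1)f/C)·t_k = (k*(k**2 + 1)/(3*k**2 + 3*k + 2))·t_k = 4*k*(k**2 + 1).
s_(k+1) − s_k = 12*k**2 + 12*k + 8 = t_k.
Telescope: S(n) = s_(n+1) − s_(2) = 4*n**3 + 12*n**2 + 16*n + 8 − (40) = 4*n**3 + 12*n**2 + 16*n - 32.

S(n) = 4*n**3 + 12*n**2 + 16*n - 32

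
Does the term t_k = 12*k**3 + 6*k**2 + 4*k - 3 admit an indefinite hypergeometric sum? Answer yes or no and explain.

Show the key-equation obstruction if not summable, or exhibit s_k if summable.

Ratio r(k) = (12*k**3 + 42*k**2 + 52*k + 19)/(12*k**3 + 6*k**2 + 4*k - 3).
Gosper form: A/B · C(k+1)/C(k) with A=1, B=1, C=k**3 + k**2/2 + k/3 - 1/4.
Set up (1)·f(k+1) − (1)·f(k) − (k**3 + k**2/2 + k/3 - 1/4) = 0.
From deg A=0, deg B=0, deg C=3: d=4.
Match coefficients ⇒ f(k) = k*(3*k**3 - 4*k**2 + 2*k - 4)/12.
Get s_k = R·t_k = k*(3*k**3 - 4*k**2 + 2*k - 4) with R(k) = B(k−1)f(k)/C(k) = k*(3*k**3 - 4*k**2 + 2*k - 4)/(12*k**3 + 6*k**2 + 4*k - 3).
Verify: 12*k**3 + 6*k**2 + 4*k - 3 matches t_k.

Yes. s_k = k*(3*k**3 - 4*k**2 + 2*k - 4).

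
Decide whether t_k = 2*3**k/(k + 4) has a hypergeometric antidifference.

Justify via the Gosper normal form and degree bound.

t_(k+1)/t_k = 3*(k + 4)/(k + 5).
Gosper form: A/B · C(k+1)/C(k) with A=3*k + 12, B=k + 5, C=1.
Need (3*k + 12)·f(k+1) − (k + 4)·f(k) = 1.
From deg A=1, deg B=1, deg C=0: d=-1.
deg f ≤ -1 is impossible — no certificate.

No. Not Gosper-summable.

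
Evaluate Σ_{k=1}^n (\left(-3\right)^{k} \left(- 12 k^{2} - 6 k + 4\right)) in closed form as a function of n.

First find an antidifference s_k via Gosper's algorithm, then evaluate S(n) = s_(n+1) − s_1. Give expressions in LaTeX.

S(n) = - 9 \left(-3\right)^{n} n^{2} - 9 \left(-3\right)^{n} n + 3 \left(-3\right)^{n} - 3

r(k) = 3*(-6*k**2 - 15*k - 7)/(6*k**2 + 3*k - 2) after simplifying.
Factor: A=-3; B=1; C=k**2 + k/2 - 1/3.
Solve (-3)·f(k+1) − (1)·f(k) = k**2 + k/2 - 1/3.
d = 2 from the (0,0,2) case.
A polynomial solution: f(k) = -(3*k**2 - 3*k - 1)/12.
Then R = B(k−1)f/C = -(3*k**2 - 3*k - 1)/(2*(6*k**2 + 3*k - 2)), so s_k = R(k)·t_k = (-3)**k*(3*k**2 - 3*k - 1).
Δs = (-3)**k*(-12*k**2 - 6*k + 4), as required.
Telescope: S(n) = s_(n+1) − s_(1) = (-3)**(n + 1)*(3*n**2 + 3*n - 1) − (3) = -9*(-3)**n*n**2 - 9*(-3)**n*n + 3*(-3)**n - 3.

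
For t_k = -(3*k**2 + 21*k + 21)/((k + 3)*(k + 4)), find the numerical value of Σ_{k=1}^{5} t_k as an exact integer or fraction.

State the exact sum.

t_(k+1)/t_k = (k + 3)*(7*k + (k + 1)**2 + 14)/((k + 5)*(k**2 + 7*k + 7)).
Factor: A=k + 3; B=k + 5; C=k**2 + 7*k + 7.
Key eq: (k + 3)·f(k+1) = (k + 4)·f(k) + (k**2 + 7*k + 7).
d = 2 from the (1,1,2) case.
Solve for f: f(k) = k*(3*k + 4)/3 (degree 2 ≤ 2).
Then R = B(k−1)f/C = k*(k + 4)*(3*k + 4)/(3*(k**2 + 7*k + 7)), so s_k = R(k)·t_k = -k*(3*k + 4)/(k + 3).
s_(k+1) − s_k = 3*(-k**2 - 7*k - 7)/(k**2 + 7*k + 12) = t_k.
Evaluate s at k=6 and k=1: -44/3 and -7/4; difference -155/12.

Σ = -155/12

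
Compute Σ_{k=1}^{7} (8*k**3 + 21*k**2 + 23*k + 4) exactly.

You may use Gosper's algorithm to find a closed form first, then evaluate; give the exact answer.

Σ = 9884

t_(k+1)/t_k = (8*k**3 + 45*k**2 + 89*k + 56)/(8*k**3 + 21*k**2 + 23*k + 4).
Normal form (A,B,C) = (1, 1, k**3 + 21*k**2/8 + 23*k/8 + 1/2).
Set up (1)·f(k+1) − (1)·f(k) − (k**3 + 21*k**2/8 + 23*k/8 + 1/2) = 0.
From deg A=0, deg B=0, deg C=3: d=4.
A polynomial solution: f(k) = k*(2*k**3 + 3*k**2 + 3*k - 4)/8.
Get s_k = R·t_k = k*(2*k**3 + 3*k**2 + 3*k - 4) with R(k) = B(k−1)f(k)/C(k) = k*(2*k**3 + 3*k**2 + 3*k - 4)/(8*k**3 + 21*k**2 + 23*k + 4).
Check: Δs_k = 8*k**3 + 21*k**2 + 23*k + 4. ✓
Sum = s_(8) − s_(1); s_(8) = 9888, s_(1) = 4 ⇒ 9884.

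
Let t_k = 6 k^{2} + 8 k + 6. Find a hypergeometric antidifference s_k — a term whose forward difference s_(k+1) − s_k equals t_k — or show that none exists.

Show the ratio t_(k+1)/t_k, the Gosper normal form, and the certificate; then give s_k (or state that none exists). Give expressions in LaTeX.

s_k = k \left(2 k^{2} + k + 3\right)

Step 1: r(k) = (3*k**2 + 10*k + 10)/(3*k**2 + 4*k + 3).
A = 1, B = 1, C = k**2 + 4*k/3 + 1.
f must satisfy (1)·f(k+1) − (1)·f(k) = k**2 + 4*k/3 + 1.
deg f ≤ 3 (via 0,0,2).
A polynomial solution: f(k) = k*(2*k**2 + k + 3)/6.
So s_k = (B(k−1)f/C)·t_k = (k*(2*k**2 + k + 3)/(2*(3*k**2 + 4*k + 3)))·t_k = k*(2*k**2 + k + 3).
Check: Δs_k = 6*k**2 + 8*k + 6. ✓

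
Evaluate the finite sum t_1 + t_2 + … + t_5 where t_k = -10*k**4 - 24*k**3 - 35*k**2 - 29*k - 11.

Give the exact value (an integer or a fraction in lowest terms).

Σ = -17605

Compute t_(k+1)/t_k: get (10*k**4 + 64*k**3 + 167*k**2 + 211*k + 109)/(10*k**4 + 24*k**3 + 35*k**2 + 29*k + 11).
Normal form (A,B,C) = (1, 1, k**4 + 12*k**3/5 + 7*k**2/2 + 29*k/10 + 11/10).
Set up (1)·f(k+1) − (1)·f(k) − (k**4 + 12*k**3/5 + 7*k**2/2 + 29*k/10 + 11/10) = 0.
Degrees (0,0,4) ⇒ d ≤ 5.
Coefficient equations give f(k) = k*(2*k**4 + k**3 + 3*k**2 + 3*k + 2)/10.
R(k) = B(k−1)·f(k)/C(k) = k*(2*k**4 + k**3 + 3*k**2 + 3*k + 2)/(10*k**4 + 24*k**3 + 35*k**2 + 29*k + 11); s_k = R·t_k = k*(-2*k**4 - k**3 - 3*k**2 - 3*k - 2).
s_(k+1) − s_k = -10*k**4 - 24*k**3 - 35*k**2 - 29*k - 11 = t_k.
Telescoping: Σ = s_(6) − s_(1) = -17616 − (-11) = -17605.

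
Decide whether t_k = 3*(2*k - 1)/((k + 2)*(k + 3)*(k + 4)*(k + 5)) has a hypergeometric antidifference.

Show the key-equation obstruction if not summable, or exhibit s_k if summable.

Yes. s_k = k*(k**2 + 9*k - 46)/(24*(k + 2)*(k + 3)*(k + 4)).

Step 1: r(k) = (k + 2)*(2*k + 1)/((k + 6)*(2*k - 1)).
Factor: A=k + 2; B=k + 6; C=k - 1/2.
Set up (k + 2)·f(k+1) − (k + 5)·f(k) − (k - 1/2) = 0.
Degrees (1,1,1) ⇒ d ≤ 3.
A polynomial solution: f(k) = k*(k**2 + 9*k - 46)/144.
R(k) = B(k−1)·f(k)/C(k) = k*(k + 5)*(k**2 + 9*k - 46)/(72*(2*k - 1)); s_k = R·t_k = k*(k**2 + 9*k - 46)/(24*(k + 2)*(k + 3)*(k + 4)).
Check: Δs_k = 3*(2*k - 1)/(k**4 + 14*k**3 + 71*k**2 + 154*k + 120). ✓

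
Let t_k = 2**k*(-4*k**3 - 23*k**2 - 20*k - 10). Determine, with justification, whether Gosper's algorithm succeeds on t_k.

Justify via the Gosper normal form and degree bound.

Yes. s_k = 2**k*(-4*k**3 + k**2 - 4).

Ratio r(k) = 2*(4*k**3 + 35*k**2 + 78*k + 57)/(4*k**3 + 23*k**2 + 20*k + 10).
Take A(k)=2, B(k)=1, C(k)=k**3 + 23*k**2/4 + 5*k + 5/2.
Need (2)·f(k+1) − (1)·f(k) = k**3 + 23*k**2/4 + 5*k + 5/2.
From deg A=0, deg B=0, deg C=3: d=3.
A polynomial solution: f(k) = (4*k**3 - k**2 + 4)/4.
Then R = B(k−1)f/C = (4*k**3 - k**2 + 4)/(4*k**3 + 23*k**2 + 20*k + 10), so s_k = R(k)·t_k = 2**k*(-4*k**3 + k**2 - 4).
Check: Δs_k = 2**k*(-4*k**3 - 23*k**2 - 20*k - 10). ✓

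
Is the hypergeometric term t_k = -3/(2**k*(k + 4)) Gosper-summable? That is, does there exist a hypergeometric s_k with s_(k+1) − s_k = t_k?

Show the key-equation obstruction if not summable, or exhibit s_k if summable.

Compute t_(k+1)/t_k: get (k + 4)/(2*(k + 5)).
Normal form (A,B,C) = (k/2 + 2, k + 5, 1).
f must satisfy (k/2 + 2)·f(k+1) − (k + 4)·f(k) = 1.
deg f ≤ -1 (via 1,1,0).
Bound -1 < 0, so the key equation has no polynomial solution.

No — t_k has no hypergeometric antidifference.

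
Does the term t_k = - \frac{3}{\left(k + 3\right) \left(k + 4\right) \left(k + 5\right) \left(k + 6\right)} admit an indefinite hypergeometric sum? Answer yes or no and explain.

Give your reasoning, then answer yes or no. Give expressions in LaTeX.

Yes. s_k = \frac{k \left(- k^{2} - 12 k - 47\right)}{60 \left(k + 3\right) \left(k + 4\right) \left(k + 5\right)}.

r(k) = (k + 3)/(k + 7) after simplifying.
Gosper form: A/B · C(k+1)/C(k) with A=k + 3, B=k + 7, C=1.
Need (k + 3)·f(k+1) − (k + 6)·f(k) = 1.
Bound: deg f ≤ 3.
Coefficient equations give f(k) = k*(k**2 + 12*k + 47)/180.
So s_k = (B(k−1)f/C)·t_k = (k*(k + 6)*(k**2 + 12*k + 47)/180)·t_k = k*(-k**2 - 12*k - 47)/(60*(k + 3)*(k + 4)*(k + 5)).
Check: Δs_k = -3/(k**4 + 18*k**3 + 119*k**2 + 342*k + 360). ✓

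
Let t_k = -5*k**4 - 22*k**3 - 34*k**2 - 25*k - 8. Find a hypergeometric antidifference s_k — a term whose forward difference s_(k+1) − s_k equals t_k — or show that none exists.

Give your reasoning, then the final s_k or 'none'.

s_k = k*(-k**4 - 3*k**3 - 2*k**2 - k - 1)

Compute t_(k+1)/t_k: get (5*k**4 + 42*k**3 + 130*k**2 + 179*k + 94)/(5*k**4 + 22*k**3 + 34*k**2 + 25*k + 8).
Factor: A=1; B=1; C=k**4 + 22*k**3/5 + 34*k**2/5 + 5*k + 8/5.
Solve (1)·f(k+1) − (1)·f(k) = k**4 + 22*k**3/5 + 34*k**2/5 + 5*k + 8/5.
Bound: deg f ≤ 5.
Solve for f: f(k) = k*(k + 1)*(k**3 + 2*k**2 + 1)/5 (degree 5 ≤ 5).
So s_k = (B(k−1)f/C)·t_k = (k*(k**3 + 2*k**2 + 1)/(5*k**3 + 17*k**2 + 17*k + 8))·t_k = k*(-k**4 - 3*k**3 - 2*k**2 - k - 1).
Verify: -5*k**4 - 22*k**3 - 34*k**2 - 25*k - 8 matches t_k.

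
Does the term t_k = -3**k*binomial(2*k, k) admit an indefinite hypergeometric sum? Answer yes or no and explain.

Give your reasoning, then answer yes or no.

r(k) = 6*(2*k + 1)/(k + 1) after simplifying.
Normal form (A,B,C) = (12*k + 6, k + 1, 1).
Key eq: (12*k + 6)·f(k+1) = (k)·f(k) + (1).
Degrees (1,1,0) ⇒ d ≤ -1.
d = -1 < 0 ⇒ no nonzero polynomial f; not summable.

No — key equation has no polynomial f.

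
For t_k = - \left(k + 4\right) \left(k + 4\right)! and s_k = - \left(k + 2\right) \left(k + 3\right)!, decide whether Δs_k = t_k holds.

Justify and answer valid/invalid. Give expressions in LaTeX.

Invalid: residual 2 \left(k + 3\right) \left(k + 3\right)! ≠ 0.

s_(k+1) = -(k + 3)*factorial(k + 4)
s_(k+1) − s_k = -(k**2 + 6*k + 10)*factorial(k + 3)
(s_(k+1) − s_k) − t_k = 2*(k + 3)*factorial(k + 3)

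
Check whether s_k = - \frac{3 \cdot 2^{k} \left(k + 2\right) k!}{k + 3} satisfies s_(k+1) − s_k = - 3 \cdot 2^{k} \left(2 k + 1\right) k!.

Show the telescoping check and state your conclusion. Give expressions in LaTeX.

s_(k+1) = -6*2**k*(k + 3)*factorial(k + 1)/(k + 4)
s_(k+1) − s_k = -3*2**k*(2*k + 5)*(k**2 + 4*k + 2)*factorial(k)/((k + 3)*(k + 4))
(s_(k+1) − s_k) − t_k = 3*2**k*(2*k**2 + 7*k + 2)*factorial(k)/((k + 3)*(k + 4))

Invalid: residual \frac{3 \cdot 2^{k} \left(2 k^{2} + 7 k + 2\right) k!}{\left(k + 3\right) \left(k + 4\right)} ≠ 0.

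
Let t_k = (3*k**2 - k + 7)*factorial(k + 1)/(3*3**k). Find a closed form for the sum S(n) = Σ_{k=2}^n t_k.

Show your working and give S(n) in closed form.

Step 1: r(k) = (k + 2)*(-k + 3*(k + 1)**2 + 6)/(3*(3*k**2 - k + 7)).
Gosper form: A/B · C(k+1)/C(k) with A=k/3 + 2/3, B=1, C=k**2 - k/3 + 7/3.
Set up (k/3 + 2/3)·f(k+1) − (1)·f(k) − (k**2 - k/3 + 7/3) = 0.
From deg A=1, deg B=0, deg C=2: d=1.
A polynomial solution: f(k) = 3*k - 1.
Certificate R = B(k−1)f/C = 3*(3*k - 1)/(3*k**2 - k + 7) gives s_k = (3*k - 1)*factorial(k + 1)/3**k.
s_(k+1) − s_k = (3*k**2 - k + 7)*factorial(k + 1)/(3*3**k) = t_k.
Telescope: S(n) = s_(n+1) − s_(2) = 3**(-n - 1)*(3*n + 2)*factorial(n + 2) − (10/3) = 3**(-n - 1)*(-10*3**n + 3*n**3*factorial(n) + 11*n**2*factorial(n) + 12*n*factorial(n) + 4*factorial(n)).

S(n) = 3**(-n - 1)*(-10*3**n + 3*n**3*factorial(n) + 11*n**2*factorial(n) + 12*n*factorial(n) + 4*factorial(n))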